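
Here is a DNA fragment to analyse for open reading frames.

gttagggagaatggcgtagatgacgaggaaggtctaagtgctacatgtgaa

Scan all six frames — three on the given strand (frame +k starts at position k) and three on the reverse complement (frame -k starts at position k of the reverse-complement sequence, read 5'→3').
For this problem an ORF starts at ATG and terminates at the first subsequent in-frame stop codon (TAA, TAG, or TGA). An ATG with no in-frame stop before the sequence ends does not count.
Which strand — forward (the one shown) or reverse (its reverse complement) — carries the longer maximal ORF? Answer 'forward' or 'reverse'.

Reverse complement (5'→3'): TTCACATGTAGCACTTAGACCTTCCTCGTCATCTACGCCATTCTCCCTAAC
Frame +1: GTT AGG GAG AAT GGC GTA GAT GAC GAG GAA GGT CTA AGT GCT ACA TGT GAA — no ATG→stop ORF.
Frame +2: TTA GGG AGA ATG GCG TAG ATG ACG AGG AAG GTC TAA GTG CTA CAT GTG — ATG at 11, stop TAG at 17 → 9 nt; ATG at 20, stop TAA at 35 → 18 nt.
Frame +3: TAG GGA GAA TGG CGT AGA TGA CGA GGA AGG TCT AAG TGC TAC ATG TGA — ATG at 45, stop TGA at 48 → 6 nt.
Frame -1: TTC ACA TGT AGC ACT TAG ACC TTC CTC GTC ATC TAC GCC ATT CTC CCT AAC — no ATG→stop ORF.
Frame -2: TCA CAT GTA GCA CTT AGA CCT TCC TCG TCA TCT ACG CCA TTC TCC CTA — no ATG→stop ORF.
Frame -3: CAC ATG TAG CAC TTA GAC CTT CCT CGT CAT CTA CGC CAT TCT CCC TAA — ATG at 6, stop TAG at 9 → 6 nt.
Forward-strand max 18 nt; reverse-strand max 6 nt. The forward strand has the longer ORF.

forward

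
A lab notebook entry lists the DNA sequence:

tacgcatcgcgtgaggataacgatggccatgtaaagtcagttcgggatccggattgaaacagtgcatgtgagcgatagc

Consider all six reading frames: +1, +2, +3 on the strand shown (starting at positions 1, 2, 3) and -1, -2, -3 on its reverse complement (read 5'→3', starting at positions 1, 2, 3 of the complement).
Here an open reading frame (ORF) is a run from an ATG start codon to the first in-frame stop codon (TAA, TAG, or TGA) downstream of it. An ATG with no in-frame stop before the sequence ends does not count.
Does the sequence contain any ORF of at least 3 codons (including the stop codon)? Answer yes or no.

Reverse complement (5'→3'): GCTATCGCTCACATGCACTGTTTCAATCCGGATCCCGAACTGACTTTACATGGCCATCGTTATCCTCACGCGATGCGTA
Frame +1: TAC GCA TCG CGT GAG GAT AAC GAT GGC CAT GTA AAG TCA GTT CGG GAT CCG GAT TGA AAC AGT GCA TGT GAG CGA TAG — no ATG→stop ORF.
Frame +2: ACG CAT CGC GTG AGG ATA ACG ATG GCC ATG TAA AGT CAG TTC GGG ATC CGG ATT GAA ACA GTG CAT GTG AGC GAT AGC — ATG at 23, stop TAA at 32 → 12 nt; ATG at 29, stop TAA at 32 → 6 nt.
Frame +3: CGC ATC GCG TGA GGA TAA CGA TGG CCA TGT AAA GTC AGT TCG GGA TCC GGA TTG AAA CAG TGC ATG TGA GCG ATA — ATG at 66, stop TGA at 69 → 6 nt.
Frame -1: GCT ATC GCT CAC ATG CAC TGT TTC AAT CCG GAT CCC GAA CTG ACT TTA CAT GGC CAT CGT TAT CCT CAC GCG ATG CGT — no ATG→stop ORF.
Frame -2: CTA TCG CTC ACA TGC ACT GTT TCA ATC CGG ATC CCG AAC TGA CTT TAC ATG GCC ATC GTT ATC CTC ACG CGA TGC GTA — no ATG→stop ORF.
Frame -3: TAT CGC TCA CAT GCA CTG TTT CAA TCC GGA TCC CGA ACT GAC TTT ACA TGG CCA TCG TTA TCC TCA CGC GAT GCG — no ATG→stop ORF.
Frame +2 has an ORF of 4 codons (positions 23–34) ≥ 3, so yes.

yes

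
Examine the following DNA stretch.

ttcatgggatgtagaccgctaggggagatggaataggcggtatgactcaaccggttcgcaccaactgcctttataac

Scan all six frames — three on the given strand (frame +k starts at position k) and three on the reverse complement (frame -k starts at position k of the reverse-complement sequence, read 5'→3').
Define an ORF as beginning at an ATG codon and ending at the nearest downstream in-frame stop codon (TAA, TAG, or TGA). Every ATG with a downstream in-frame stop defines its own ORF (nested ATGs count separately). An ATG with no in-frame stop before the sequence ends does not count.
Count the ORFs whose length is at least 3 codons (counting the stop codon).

2

Reverse complement (5'→3'): GTTATAAAGGCAGTTGGTGCGAACCGGTTGAGTCATACCGCCTATTCCATCTCCCCTAGCGGTCTACATCCCATGAA
Frame +1: TTC ATG GGA TGT AGA CCG CTA GGG GAG ATG GAA TAG GCG GTA TGA CTC AAC CGG TTC GCA CCA ACT GCC TTT ATA — ATG at 4, stop TAG at 34 → 33 nt; ATG at 28, stop TAG at 34 → 9 nt.
Frame +2: TCA TGG GAT GTA GAC CGC TAG GGG AGA TGG AAT AGG CGG TAT GAC TCA ACC GGT TCG CAC CAA CTG CCT TTA TAA — no ATG→stop ORF.
Frame +3: CAT GGG ATG TAG ACC GCT AGG GGA GAT GGA ATA GGC GGT ATG ACT CAA CCG GTT CGC ACC AAC TGC CTT TAT AAC — ATG at 9, stop TAG at 12 → 6 nt.
Frame -1: GTT ATA AAG GCA GTT GGT GCG AAC CGG TTG AGT CAT ACC GCC TAT TCC ATC TCC CCT AGC GGT CTA CAT CCC ATG — no ATG→stop ORF.
Frame -2: TTA TAA AGG CAG TTG GTG CGA ACC GGT TGA GTC ATA CCG CCT ATT CCA TCT CCC CTA GCG GTC TAC ATC CCA TGA — no ATG→stop ORF.
Frame -3: TAT AAA GGC AGT TGG TGC GAA CCG GTT GAG TCA TAC CGC CTA TTC CAT CTC CCC TAG CGG TCT ACA TCC CAT GAA — no ATG→stop ORF.
ORFs ≥ 3 codons: frame +1 4–36 (11 codons), frame +1 28–36 (3 codons). Count = 2.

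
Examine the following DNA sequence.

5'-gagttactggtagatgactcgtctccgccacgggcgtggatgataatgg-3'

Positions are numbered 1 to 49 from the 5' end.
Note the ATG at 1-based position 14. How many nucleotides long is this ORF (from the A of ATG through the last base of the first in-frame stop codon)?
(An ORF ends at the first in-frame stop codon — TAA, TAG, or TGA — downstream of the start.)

Codons from position 14: ATG (14–16), ACT (17–19), CGT (20–22), CTC (23–25), CGC (26–28), CAC (29–31), GGG (32–34), CGT (35–37), GGA (38–40), TGA (41–43).
TGA is the first in-frame stop; ORF spans 14–43, 30 nucleotides.

30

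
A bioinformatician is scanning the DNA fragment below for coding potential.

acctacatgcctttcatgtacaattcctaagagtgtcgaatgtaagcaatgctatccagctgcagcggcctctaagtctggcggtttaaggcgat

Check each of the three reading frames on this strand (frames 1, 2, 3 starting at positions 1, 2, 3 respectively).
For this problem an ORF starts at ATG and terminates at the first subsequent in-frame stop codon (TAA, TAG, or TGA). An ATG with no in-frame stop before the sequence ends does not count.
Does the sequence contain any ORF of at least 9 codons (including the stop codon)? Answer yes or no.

Frame 1: ACC TAC ATG CCT TTC ATG TAC AAT TCC TAA GAG TGT CGA ATG TAA GCA ATG CTA TCC AGC TGC AGC GGC CTC TAA GTC TGG CGG TTT AAG GCG — ATG at 7, stop TAA at 28 → 24 nt; ATG at 16, stop TAA at 28 → 15 nt; ATG at 40, stop TAA at 43 → 6 nt; ATG at 49, stop TAA at 73 → 27 nt.
Frame 2: CCT ACA TGC CTT TCA TGT ACA ATT CCT AAG AGT GTC GAA TGT AAG CAA TGC TAT CCA GCT GCA GCG GCC TCT AAG TCT GGC GGT TTA AGG CGA — no ATG→stop ORF.
Frame 3: CTA CAT GCC TTT CAT GTA CAA TTC CTA AGA GTG TCG AAT GTA AGC AAT GCT ATC CAG CTG CAG CGG CCT CTA AGT CTG GCG GTT TAA GGC GAT — no ATG→stop ORF.
Frame 1 has an ORF of 9 codons (positions 49–75) ≥ 9, so yes.

yes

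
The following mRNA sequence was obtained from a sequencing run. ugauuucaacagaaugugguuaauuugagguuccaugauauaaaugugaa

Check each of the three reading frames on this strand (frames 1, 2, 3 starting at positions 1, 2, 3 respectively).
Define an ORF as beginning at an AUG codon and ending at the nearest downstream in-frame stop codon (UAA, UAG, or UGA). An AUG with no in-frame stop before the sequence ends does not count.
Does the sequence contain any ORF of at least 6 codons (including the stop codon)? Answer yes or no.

Frame 1: UGA UUU CAA CAG AAU GUG GUU AAU UUG AGG UUC CAU GAU AUA AAU GUG — no AUG→stop ORF.
Frame 2: GAU UUC AAC AGA AUG UGG UUA AUU UGA GGU UCC AUG AUA UAA AUG UGA — AUG at 14, stop UGA at 26 → 15 nt; AUG at 35, stop UAA at 41 → 9 nt; AUG at 44, stop UGA at 47 → 6 nt.
Frame 3: AUU UCA ACA GAA UGU GGU UAA UUU GAG GUU CCA UGA UAU AAA UGU GAA — no AUG→stop ORF.
Largest ORF found is 5 codons < 6, so no.

no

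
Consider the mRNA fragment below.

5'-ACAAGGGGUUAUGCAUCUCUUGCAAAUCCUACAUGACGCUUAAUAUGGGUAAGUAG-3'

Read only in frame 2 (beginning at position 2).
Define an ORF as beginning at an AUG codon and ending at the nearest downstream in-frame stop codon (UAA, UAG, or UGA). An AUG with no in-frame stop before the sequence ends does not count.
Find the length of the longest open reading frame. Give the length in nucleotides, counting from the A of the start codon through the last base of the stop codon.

Frame 2: CAA GGG GUU AUG CAU CUC UUG CAA AUC CUA CAU GAC GCU UAA UAU GGG UAA GUA — AUG at 11, stop UAA at 41 → 33 nt.
Longest: frame 2, positions 11–43, 33 nt = 11 codons = 10 aa. → 33 nucleotides.

33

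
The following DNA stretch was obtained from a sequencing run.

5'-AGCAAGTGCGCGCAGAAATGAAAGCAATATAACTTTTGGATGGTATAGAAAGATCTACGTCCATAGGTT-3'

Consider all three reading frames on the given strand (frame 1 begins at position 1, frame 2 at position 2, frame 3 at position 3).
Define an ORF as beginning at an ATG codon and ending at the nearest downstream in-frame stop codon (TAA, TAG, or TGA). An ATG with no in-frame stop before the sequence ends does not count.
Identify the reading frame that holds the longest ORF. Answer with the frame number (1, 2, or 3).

Frame 1: AGC AAG TGC GCG CAG AAA TGA AAG CAA TAT AAC TTT TGG ATG GTA TAG AAA GAT CTA CGT CCA TAG GTT — ATG at 40, stop TAG at 46 → 9 nt.
Frame 2: GCA AGT GCG CGC AGA AAT GAA AGC AAT ATA ACT TTT GGA TGG TAT AGA AAG ATC TAC GTC CAT AGG — no ATG→stop ORF.
Frame 3: CAA GTG CGC GCA GAA ATG AAA GCA ATA TAA CTT TTG GAT GGT ATA GAA AGA TCT ACG TCC ATA GGT — ATG at 18, stop TAA at 30 → 15 nt.
Longest ORF is 15 nt in frame 3 (positions 18–32).

3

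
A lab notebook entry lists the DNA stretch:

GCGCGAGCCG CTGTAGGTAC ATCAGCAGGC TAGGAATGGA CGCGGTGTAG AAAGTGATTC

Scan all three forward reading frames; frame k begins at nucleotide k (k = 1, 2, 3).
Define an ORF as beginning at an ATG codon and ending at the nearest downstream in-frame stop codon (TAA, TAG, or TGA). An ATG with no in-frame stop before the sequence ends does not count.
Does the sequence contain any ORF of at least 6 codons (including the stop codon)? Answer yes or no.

no

Frame 1: GCG CGA GCC GCT GTA GGT ACA TCA GCA GGC TAG GAA TGG ACG CGG TGT AGA AAG TGA TTC — no ATG→stop ORF.
Frame 2: CGC GAG CCG CTG TAG GTA CAT CAG CAG GCT AGG AAT GGA CGC GGT GTA GAA AGT GAT — no ATG→stop ORF.
Frame 3: GCG AGC CGC TGT AGG TAC ATC AGC AGG CTA GGA ATG GAC GCG GTG TAG AAA GTG ATT — ATG at 36, stop TAG at 48 → 15 nt.
Largest ORF found is 5 codons < 6, so no.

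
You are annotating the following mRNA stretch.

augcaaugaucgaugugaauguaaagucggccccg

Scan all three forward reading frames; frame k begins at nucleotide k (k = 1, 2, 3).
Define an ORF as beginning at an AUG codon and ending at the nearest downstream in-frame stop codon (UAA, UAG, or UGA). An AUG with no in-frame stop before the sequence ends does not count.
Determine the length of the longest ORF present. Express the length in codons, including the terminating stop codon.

3

Frame 1: AUG CAA UGA UCG AUG UGA AUG UAA AGU CGG CCC — AUG at 1, stop UGA at 7 → 9 nt; AUG at 13, stop UGA at 16 → 6 nt; AUG at 19, stop UAA at 22 → 6 nt.
Frame 2: UGC AAU GAU CGA UGU GAA UGU AAA GUC GGC CCC — no AUG→stop ORF.
Frame 3: GCA AUG AUC GAU GUG AAU GUA AAG UCG GCC CCG — no AUG→stop ORF.
Longest: frame 1, positions 1–9, 9 nt = 3 codons = 2 aa. → 3 codons.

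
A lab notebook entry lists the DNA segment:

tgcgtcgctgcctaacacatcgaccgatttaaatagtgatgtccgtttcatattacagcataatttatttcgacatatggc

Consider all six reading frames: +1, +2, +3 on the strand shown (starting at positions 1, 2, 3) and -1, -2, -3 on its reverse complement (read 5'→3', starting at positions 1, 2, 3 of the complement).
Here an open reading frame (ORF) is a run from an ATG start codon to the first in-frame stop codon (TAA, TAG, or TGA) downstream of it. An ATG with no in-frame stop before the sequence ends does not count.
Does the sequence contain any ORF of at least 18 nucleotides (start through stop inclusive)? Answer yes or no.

no

Reverse complement (5'→3'): GCCATATGTCGAAATAAATTATGCTGTAATATGAAACGGACATCACTATTTAAATCGGTCGATGTGTTAGGCAGCGACGCA
Frame +1: TGC GTC GCT GCC TAA CAC ATC GAC CGA TTT AAA TAG TGA TGT CCG TTT CAT ATT ACA GCA TAA TTT ATT TCG ACA TAT GGC — no ATG→stop ORF.
Frame +2: GCG TCG CTG CCT AAC ACA TCG ACC GAT TTA AAT AGT GAT GTC CGT TTC ATA TTA CAG CAT AAT TTA TTT CGA CAT ATG — no ATG→stop ORF.
Frame +3: CGT CGC TGC CTA ACA CAT CGA CCG ATT TAA ATA GTG ATG TCC GTT TCA TAT TAC AGC ATA ATT TAT TTC GAC ATA TGG — no ATG→stop ORF.
Frame -1: GCC ATA TGT CGA AAT AAA TTA TGC TGT AAT ATG AAA CGG ACA TCA CTA TTT AAA TCG GTC GAT GTG TTA GGC AGC GAC GCA — no ATG→stop ORF.
Frame -2: CCA TAT GTC GAA ATA AAT TAT GCT GTA ATA TGA AAC GGA CAT CAC TAT TTA AAT CGG TCG ATG TGT TAG GCA GCG ACG — ATG at 62, stop TAG at 68 → 9 nt.
Frame -3: CAT ATG TCG AAA TAA ATT ATG CTG TAA TAT GAA ACG GAC ATC ACT ATT TAA ATC GGT CGA TGT GTT AGG CAG CGA CGC — ATG at 6, stop TAA at 15 → 12 nt; ATG at 21, stop TAA at 27 → 9 nt.
Largest ORF found is 12 nucleotides < 18, so no.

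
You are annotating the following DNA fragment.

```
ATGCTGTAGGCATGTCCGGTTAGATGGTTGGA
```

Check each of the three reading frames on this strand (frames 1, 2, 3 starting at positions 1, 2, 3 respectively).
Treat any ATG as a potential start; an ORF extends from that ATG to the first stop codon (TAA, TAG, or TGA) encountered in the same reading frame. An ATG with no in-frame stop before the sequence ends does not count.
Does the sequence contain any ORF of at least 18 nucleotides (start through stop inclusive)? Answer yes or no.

no

Frame 1: ATG CTG TAG GCA TGT CCG GTT AGA TGG TTG — ATG at 1, stop TAG at 7 → 9 nt.
Frame 2: TGC TGT AGG CAT GTC CGG TTA GAT GGT TGG — no ATG→stop ORF.
Frame 3: GCT GTA GGC ATG TCC GGT TAG ATG GTT GGA — ATG at 12, stop TAG at 21 → 12 nt.
Largest ORF found is 12 nucleotides < 18, so no.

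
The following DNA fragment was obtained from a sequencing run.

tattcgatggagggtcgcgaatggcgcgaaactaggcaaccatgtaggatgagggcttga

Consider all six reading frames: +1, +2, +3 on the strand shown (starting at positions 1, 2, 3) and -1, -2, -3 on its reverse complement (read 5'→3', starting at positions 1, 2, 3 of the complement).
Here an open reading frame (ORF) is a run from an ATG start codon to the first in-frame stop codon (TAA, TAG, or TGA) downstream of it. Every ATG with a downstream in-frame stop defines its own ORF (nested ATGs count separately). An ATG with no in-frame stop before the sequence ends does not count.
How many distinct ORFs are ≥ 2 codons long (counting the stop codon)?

Reverse complement (5'→3'): TCAAGCCCTCATCCTACATGGTTGCCTAGTTTCGCGCCATTCGCGACCCTCCATCGAATA
Frame +1: TAT TCG ATG GAG GGT CGC GAA TGG CGC GAA ACT AGG CAA CCA TGT AGG ATG AGG GCT TGA — ATG at 7, stop TGA at 58 → 54 nt; ATG at 49, stop TGA at 58 → 12 nt.
Frame +2: ATT CGA TGG AGG GTC GCG AAT GGC GCG AAA CTA GGC AAC CAT GTA GGA TGA GGG CTT — no ATG→stop ORF.
Frame +3: TTC GAT GGA GGG TCG CGA ATG GCG CGA AAC TAG GCA ACC ATG TAG GAT GAG GGC TTG — ATG at 21, stop TAG at 33 → 15 nt; ATG at 42, stop TAG at 45 → 6 nt.
Frame -1: TCA AGC CCT CAT CCT ACA TGG TTG CCT AGT TTC GCG CCA TTC GCG ACC CTC CAT CGA ATA — no ATG→stop ORF.
Frame -2: CAA GCC CTC ATC CTA CAT GGT TGC CTA GTT TCG CGC CAT TCG CGA CCC TCC ATC GAA — no ATG→stop ORF.
Frame -3: AAG CCC TCA TCC TAC ATG GTT GCC TAG TTT CGC GCC ATT CGC GAC CCT CCA TCG AAT — ATG at 18, stop TAG at 27 → 12 nt.
ORFs ≥ 2 codons: frame +1 7–60 (18 codons), frame +1 49–60 (4 codons), frame +3 21–35 (5 codons), frame +3 42–47 (2 codons), frame -3 18–29 (4 codons). Count = 5.

5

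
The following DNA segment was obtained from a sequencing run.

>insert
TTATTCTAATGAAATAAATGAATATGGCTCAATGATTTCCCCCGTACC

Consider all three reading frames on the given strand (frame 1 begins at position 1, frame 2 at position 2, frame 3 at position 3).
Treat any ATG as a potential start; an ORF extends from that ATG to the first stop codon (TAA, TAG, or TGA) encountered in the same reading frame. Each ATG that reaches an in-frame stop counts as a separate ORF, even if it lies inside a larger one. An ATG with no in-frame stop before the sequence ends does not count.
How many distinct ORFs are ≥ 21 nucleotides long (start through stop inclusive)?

0

Frame 1: TTA TTC TAA TGA AAT AAA TGA ATA TGG CTC AAT GAT TTC CCC CGT ACC — no ATG→stop ORF.
Frame 2: TAT TCT AAT GAA ATA AAT GAA TAT GGC TCA ATG ATT TCC CCC GTA — no ATG→stop ORF.
Frame 3: ATT CTA ATG AAA TAA ATG AAT ATG GCT CAA TGA TTT CCC CCG TAC — ATG at 9, stop TAA at 15 → 9 nt; ATG at 18, stop TGA at 33 → 18 nt; ATG at 24, stop TGA at 33 → 12 nt.
No ORF reaches 21 nucleotides. Count = 0.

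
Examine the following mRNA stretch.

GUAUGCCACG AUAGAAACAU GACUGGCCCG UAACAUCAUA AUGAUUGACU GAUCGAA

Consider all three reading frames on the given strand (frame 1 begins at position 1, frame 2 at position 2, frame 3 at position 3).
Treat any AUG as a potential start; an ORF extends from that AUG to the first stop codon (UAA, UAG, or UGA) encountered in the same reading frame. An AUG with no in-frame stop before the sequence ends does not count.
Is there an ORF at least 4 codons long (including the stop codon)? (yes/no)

Frame 1: GUA UGC CAC GAU AGA AAC AUG ACU GGC CCG UAA CAU CAU AAU GAU UGA CUG AUC GAA — AUG at 19, stop UAA at 31 → 15 nt.
Frame 2: UAU GCC ACG AUA GAA ACA UGA CUG GCC CGU AAC AUC AUA AUG AUU GAC UGA UCG — AUG at 41, stop UGA at 50 → 12 nt.
Frame 3: AUG CCA CGA UAG AAA CAU GAC UGG CCC GUA ACA UCA UAA UGA UUG ACU GAU CGA — AUG at 3, stop UAG at 12 → 12 nt.
Frame 1 has an ORF of 5 codons (positions 19–33) ≥ 4, so yes.

yes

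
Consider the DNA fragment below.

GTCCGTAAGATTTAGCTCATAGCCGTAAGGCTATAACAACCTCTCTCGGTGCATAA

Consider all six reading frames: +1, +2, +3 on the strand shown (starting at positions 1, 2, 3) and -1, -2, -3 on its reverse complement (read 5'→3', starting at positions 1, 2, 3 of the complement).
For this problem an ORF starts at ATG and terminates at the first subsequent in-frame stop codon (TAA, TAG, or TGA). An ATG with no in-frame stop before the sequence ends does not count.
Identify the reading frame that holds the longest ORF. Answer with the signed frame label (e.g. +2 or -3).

Reverse complement (5'→3'): TTATGCACCGAGAGAGGTTGTTATAGCCTTACGGCTATGAGCTAAATCTTACGGAC
Frame +1: GTC CGT AAG ATT TAG CTC ATA GCC GTA AGG CTA TAA CAA CCT CTC TCG GTG CAT — no ATG→stop ORF.
Frame +2: TCC GTA AGA TTT AGC TCA TAG CCG TAA GGC TAT AAC AAC CTC TCT CGG TGC ATA — no ATG→stop ORF.
Frame +3: CCG TAA GAT TTA GCT CAT AGC CGT AAG GCT ATA ACA ACC TCT CTC GGT GCA TAA — no ATG→stop ORF.
Frame -1: TTA TGC ACC GAG AGA GGT TGT TAT AGC CTT ACG GCT ATG AGC TAA ATC TTA CGG — ATG at 37, stop TAA at 43 → 9 nt.
Frame -2: TAT GCA CCG AGA GAG GTT GTT ATA GCC TTA CGG CTA TGA GCT AAA TCT TAC GGA — no ATG→stop ORF.
Frame -3: ATG CAC CGA GAG AGG TTG TTA TAG CCT TAC GGC TAT GAG CTA AAT CTT ACG GAC — ATG at 3, stop TAG at 24 → 24 nt.
Longest ORF is 24 nt in frame -3 (positions 3–26).

-3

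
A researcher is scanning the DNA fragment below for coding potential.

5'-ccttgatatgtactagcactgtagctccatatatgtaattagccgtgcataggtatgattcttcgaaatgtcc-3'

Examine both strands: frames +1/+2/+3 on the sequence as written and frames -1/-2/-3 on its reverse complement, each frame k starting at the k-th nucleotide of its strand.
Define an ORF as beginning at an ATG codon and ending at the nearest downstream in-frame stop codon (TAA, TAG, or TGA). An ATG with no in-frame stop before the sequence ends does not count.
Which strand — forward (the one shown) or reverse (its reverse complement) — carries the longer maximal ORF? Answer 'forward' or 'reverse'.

reverse

Reverse complement (5'→3'): GGACATTTCGAAGAATCATACCTATGCACGGCTAATTACATATATGGAGCTACAGTGCTAGTACATATCAAGG
Frame +1: CCT TGA TAT GTA CTA GCA CTG TAG CTC CAT ATA TGT AAT TAG CCG TGC ATA GGT ATG ATT CTT CGA AAT GTC — no ATG→stop ORF.
Frame +2: CTT GAT ATG TAC TAG CAC TGT AGC TCC ATA TAT GTA ATT AGC CGT GCA TAG GTA TGA TTC TTC GAA ATG TCC — ATG at 8, stop TAG at 14 → 9 nt.
Frame +3: TTG ATA TGT ACT AGC ACT GTA GCT CCA TAT ATG TAA TTA GCC GTG CAT AGG TAT GAT TCT TCG AAA TGT — ATG at 33, stop TAA at 36 → 6 nt.
Frame -1: GGA CAT TTC GAA GAA TCA TAC CTA TGC ACG GCT AAT TAC ATA TAT GGA GCT ACA GTG CTA GTA CAT ATC AAG — no ATG→stop ORF.
Frame -2: GAC ATT TCG AAG AAT CAT ACC TAT GCA CGG CTA ATT ACA TAT ATG GAG CTA CAG TGC TAG TAC ATA TCA AGG — ATG at 44, stop TAG at 59 → 18 nt.
Frame -3: ACA TTT CGA AGA ATC ATA CCT ATG CAC GGC TAA TTA CAT ATA TGG AGC TAC AGT GCT AGT ACA TAT CAA — ATG at 24, stop TAA at 33 → 12 nt.
Forward-strand max 9 nt; reverse-strand max 18 nt. The reverse strand has the longer ORF.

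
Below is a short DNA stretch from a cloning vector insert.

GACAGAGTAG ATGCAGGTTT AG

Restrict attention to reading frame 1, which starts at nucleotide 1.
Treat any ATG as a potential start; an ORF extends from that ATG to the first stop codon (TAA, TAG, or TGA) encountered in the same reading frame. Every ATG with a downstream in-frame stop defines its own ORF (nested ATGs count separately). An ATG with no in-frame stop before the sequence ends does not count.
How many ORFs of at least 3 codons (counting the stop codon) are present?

Frame 1: GAC AGA GTA GAT GCA GGT TTA — no ATG→stop ORF.
No ORF reaches 3 codons. Count = 0.

0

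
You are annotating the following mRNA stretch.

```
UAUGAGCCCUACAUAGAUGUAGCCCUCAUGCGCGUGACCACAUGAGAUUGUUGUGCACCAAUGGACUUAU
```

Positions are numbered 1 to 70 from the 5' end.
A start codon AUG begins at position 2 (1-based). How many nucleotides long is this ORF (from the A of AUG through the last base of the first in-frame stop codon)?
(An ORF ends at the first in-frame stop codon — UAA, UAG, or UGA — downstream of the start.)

Codons from position 2: AUG (2–4), AGC (5–7), CCU (8–10), ACA (11–13), UAG (14–16).
UAG is the first in-frame stop; ORF spans 2–16, 15 nucleotides.

15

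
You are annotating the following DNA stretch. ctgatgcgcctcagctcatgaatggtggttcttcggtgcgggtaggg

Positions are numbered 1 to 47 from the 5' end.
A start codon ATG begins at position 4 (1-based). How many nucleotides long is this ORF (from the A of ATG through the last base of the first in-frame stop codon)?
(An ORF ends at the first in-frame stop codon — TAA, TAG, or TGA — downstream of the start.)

18

Codons from position 4: ATG (4–6), CGC (7–9), CTC (10–12), AGC (13–15), TCA (16–18), TGA (19–21).
TGA is the first in-frame stop; ORF spans 4–21, 18 nucleotides.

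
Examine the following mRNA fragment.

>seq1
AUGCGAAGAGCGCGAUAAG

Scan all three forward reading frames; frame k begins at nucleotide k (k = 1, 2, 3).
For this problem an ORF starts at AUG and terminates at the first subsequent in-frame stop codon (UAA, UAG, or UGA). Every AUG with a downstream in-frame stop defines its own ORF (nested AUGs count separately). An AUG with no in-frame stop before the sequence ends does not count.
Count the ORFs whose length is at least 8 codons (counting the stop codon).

0

Frame 1: AUG CGA AGA GCG CGA UAA — AUG at 1, stop UAA at 16 → 18 nt.
Frame 2: UGC GAA GAG CGC GAU AAG — no AUG→stop ORF.
Frame 3: GCG AAG AGC GCG AUA — no AUG→stop ORF.
No ORF reaches 8 codons. Count = 0.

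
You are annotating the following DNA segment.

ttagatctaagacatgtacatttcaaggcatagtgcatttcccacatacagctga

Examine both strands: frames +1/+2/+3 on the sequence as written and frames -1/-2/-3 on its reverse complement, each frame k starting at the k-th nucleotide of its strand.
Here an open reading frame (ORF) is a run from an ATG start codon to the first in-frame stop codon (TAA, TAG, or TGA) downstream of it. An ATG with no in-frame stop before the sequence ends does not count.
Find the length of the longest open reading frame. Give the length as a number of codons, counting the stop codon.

Reverse complement (5'→3'): TCAGCTGTATGTGGGAAATGCACTATGCCTTGAAATGTACATGTCTTAGATCTAA
Frame +1: TTA GAT CTA AGA CAT GTA CAT TTC AAG GCA TAG TGC ATT TCC CAC ATA CAG CTG — no ATG→stop ORF.
Frame +2: TAG ATC TAA GAC ATG TAC ATT TCA AGG CAT AGT GCA TTT CCC ACA TAC AGC TGA — ATG at 14, stop TGA at 53 → 42 nt.
Frame +3: AGA TCT AAG ACA TGT ACA TTT CAA GGC ATA GTG CAT TTC CCA CAT ACA GCT — no ATG→stop ORF.
Frame -1: TCA GCT GTA TGT GGG AAA TGC ACT ATG CCT TGA AAT GTA CAT GTC TTA GAT CTA — ATG at 25, stop TGA at 31 → 9 nt.
Frame -2: CAG CTG TAT GTG GGA AAT GCA CTA TGC CTT GAA ATG TAC ATG TCT TAG ATC TAA — ATG at 35, stop TAG at 47 → 15 nt; ATG at 41, stop TAG at 47 → 9 nt.
Frame -3: AGC TGT ATG TGG GAA ATG CAC TAT GCC TTG AAA TGT ACA TGT CTT AGA TCT — no ATG→stop ORF.
Longest: frame +2, positions 14–55, 42 nt = 14 codons = 13 aa. → 14 codons.

14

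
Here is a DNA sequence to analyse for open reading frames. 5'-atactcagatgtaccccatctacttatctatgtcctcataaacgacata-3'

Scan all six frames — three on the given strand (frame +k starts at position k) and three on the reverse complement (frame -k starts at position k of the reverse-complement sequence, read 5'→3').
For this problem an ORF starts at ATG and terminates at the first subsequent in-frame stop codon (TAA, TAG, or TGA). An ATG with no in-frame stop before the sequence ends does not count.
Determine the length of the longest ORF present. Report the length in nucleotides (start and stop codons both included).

Reverse complement (5'→3'): TATGTCGTTTATGAGGACATAGATAAGTAGATGGGGTACATCTGAGTAT
Frame +1: ATA CTC AGA TGT ACC CCA TCT ACT TAT CTA TGT CCT CAT AAA CGA CAT — no ATG→stop ORF.
Frame +2: TAC TCA GAT GTA CCC CAT CTA CTT ATC TAT GTC CTC ATA AAC GAC ATA — no ATG→stop ORF.
Frame +3: ACT CAG ATG TAC CCC ATC TAC TTA TCT ATG TCC TCA TAA ACG ACA — ATG at 9, stop TAA at 39 → 33 nt; ATG at 30, stop TAA at 39 → 12 nt.
Frame -1: TAT GTC GTT TAT GAG GAC ATA GAT AAG TAG ATG GGG TAC ATC TGA GTA — ATG at 31, stop TGA at 43 → 15 nt.
Frame -2: ATG TCG TTT ATG AGG ACA TAG ATA AGT AGA TGG GGT ACA TCT GAG TAT — ATG at 2, stop TAG at 20 → 21 nt; ATG at 11, stop TAG at 20 → 12 nt.
Frame -3: TGT CGT TTA TGA GGA CAT AGA TAA GTA GAT GGG GTA CAT CTG AGT — no ATG→stop ORF.
Longest: frame +3, positions 9–41, 33 nt = 11 codons = 10 aa. → 33 nucleotides.

33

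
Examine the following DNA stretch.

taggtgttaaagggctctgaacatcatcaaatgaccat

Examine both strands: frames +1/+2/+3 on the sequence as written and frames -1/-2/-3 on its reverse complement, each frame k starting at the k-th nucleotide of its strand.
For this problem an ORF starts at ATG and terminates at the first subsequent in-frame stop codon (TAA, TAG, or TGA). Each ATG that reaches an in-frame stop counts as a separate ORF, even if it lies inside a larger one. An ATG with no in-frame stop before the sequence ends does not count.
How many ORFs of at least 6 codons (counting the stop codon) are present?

2

Reverse complement (5'→3'): ATGGTCATTTGATGATGTTCAGAGCCCTTTAACACCTA
Frame +1: TAG GTG TTA AAG GGC TCT GAA CAT CAT CAA ATG ACC — no ATG→stop ORF.
Frame +2: AGG TGT TAA AGG GCT CTG AAC ATC ATC AAA TGA CCA — no ATG→stop ORF.
Frame +3: GGT GTT AAA GGG CTC TGA ACA TCA TCA AAT GAC CAT — no ATG→stop ORF.
Frame -1: ATG GTC ATT TGA TGA TGT TCA GAG CCC TTT AAC ACC — ATG at 1, stop TGA at 10 → 12 nt.
Frame -2: TGG TCA TTT GAT GAT GTT CAG AGC CCT TTA ACA CCT — no ATG→stop ORF.
Frame -3: GGT CAT TTG ATG ATG TTC AGA GCC CTT TAA CAC CTA — ATG at 12, stop TAA at 30 → 21 nt; ATG at 15, stop TAA at 30 → 18 nt.
ORFs ≥ 6 codons: frame -3 12–32 (7 codons), frame -3 15–32 (6 codons). Count = 2.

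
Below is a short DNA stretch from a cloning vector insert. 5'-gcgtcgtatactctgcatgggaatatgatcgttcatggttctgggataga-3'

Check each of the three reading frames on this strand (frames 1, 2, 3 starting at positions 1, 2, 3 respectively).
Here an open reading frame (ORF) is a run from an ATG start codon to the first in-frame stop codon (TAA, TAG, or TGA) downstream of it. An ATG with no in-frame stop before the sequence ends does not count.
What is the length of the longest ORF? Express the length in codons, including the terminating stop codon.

5

Frame 1: GCG TCG TAT ACT CTG CAT GGG AAT ATG ATC GTT CAT GGT TCT GGG ATA — no ATG→stop ORF.
Frame 2: CGT CGT ATA CTC TGC ATG GGA ATA TGA TCG TTC ATG GTT CTG GGA TAG — ATG at 17, stop TGA at 26 → 12 nt; ATG at 35, stop TAG at 47 → 15 nt.
Frame 3: GTC GTA TAC TCT GCA TGG GAA TAT GAT CGT TCA TGG TTC TGG GAT AGA — no ATG→stop ORF.
Longest: frame 2, positions 35–49, 15 nt = 5 codons = 4 aa. → 5 codons.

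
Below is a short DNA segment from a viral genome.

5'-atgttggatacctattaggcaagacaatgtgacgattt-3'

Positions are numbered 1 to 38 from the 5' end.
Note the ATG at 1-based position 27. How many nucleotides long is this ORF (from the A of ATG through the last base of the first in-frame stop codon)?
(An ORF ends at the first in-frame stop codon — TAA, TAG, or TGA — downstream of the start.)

6

Codons from position 27: ATG (27–29), TGA (30–32).
TGA is the first in-frame stop; ORF spans 27–32, 6 nucleotides.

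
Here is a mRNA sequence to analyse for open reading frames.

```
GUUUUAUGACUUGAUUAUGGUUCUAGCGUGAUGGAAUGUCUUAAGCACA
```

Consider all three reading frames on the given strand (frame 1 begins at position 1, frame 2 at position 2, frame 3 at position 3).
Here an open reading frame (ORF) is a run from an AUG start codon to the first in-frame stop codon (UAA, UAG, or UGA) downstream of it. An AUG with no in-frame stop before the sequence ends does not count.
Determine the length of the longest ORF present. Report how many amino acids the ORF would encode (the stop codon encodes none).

Frame 1: GUU UUA UGA CUU GAU UAU GGU UCU AGC GUG AUG GAA UGU CUU AAG CAC — no AUG→stop ORF.
Frame 2: UUU UAU GAC UUG AUU AUG GUU CUA GCG UGA UGG AAU GUC UUA AGC ACA — AUG at 17, stop UGA at 29 → 15 nt.
Frame 3: UUU AUG ACU UGA UUA UGG UUC UAG CGU GAU GGA AUG UCU UAA GCA — AUG at 6, stop UGA at 12 → 9 nt; AUG at 36, stop UAA at 42 → 9 nt.
Longest: frame 2, positions 17–31, 15 nt = 5 codons = 4 aa. → 4 amino acids.

4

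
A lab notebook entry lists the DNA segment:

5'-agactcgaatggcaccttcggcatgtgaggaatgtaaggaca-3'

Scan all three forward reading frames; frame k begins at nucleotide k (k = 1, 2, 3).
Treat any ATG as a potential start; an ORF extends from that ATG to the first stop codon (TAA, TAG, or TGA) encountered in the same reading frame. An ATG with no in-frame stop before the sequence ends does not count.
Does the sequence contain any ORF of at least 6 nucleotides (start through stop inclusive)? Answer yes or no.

Frame 1: AGA CTC GAA TGG CAC CTT CGG CAT GTG AGG AAT GTA AGG ACA — no ATG→stop ORF.
Frame 2: GAC TCG AAT GGC ACC TTC GGC ATG TGA GGA ATG TAA GGA — ATG at 23, stop TGA at 26 → 6 nt; ATG at 32, stop TAA at 35 → 6 nt.
Frame 3: ACT CGA ATG GCA CCT TCG GCA TGT GAG GAA TGT AAG GAC — no ATG→stop ORF.
Frame 2 has an ORF of 6 nucleotides (positions 23–28) ≥ 6, so yes.

yes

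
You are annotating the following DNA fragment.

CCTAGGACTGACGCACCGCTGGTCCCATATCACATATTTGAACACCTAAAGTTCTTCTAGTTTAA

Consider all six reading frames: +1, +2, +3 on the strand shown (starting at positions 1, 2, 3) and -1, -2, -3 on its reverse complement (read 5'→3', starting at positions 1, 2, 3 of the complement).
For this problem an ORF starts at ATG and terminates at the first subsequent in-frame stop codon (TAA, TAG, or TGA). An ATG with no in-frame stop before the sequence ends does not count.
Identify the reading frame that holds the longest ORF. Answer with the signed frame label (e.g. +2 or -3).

-2

Reverse complement (5'→3'): TTAAACTAGAAGAACTTTAGGTGTTCAAATATGTGATATGGGACCAGCGGTGCGTCAGTCCTAGG
Frame +1: CCT AGG ACT GAC GCA CCG CTG GTC CCA TAT CAC ATA TTT GAA CAC CTA AAG TTC TTC TAG TTT — no ATG→stop ORF.
Frame +2: CTA GGA CTG ACG CAC CGC TGG TCC CAT ATC ACA TAT TTG AAC ACC TAA AGT TCT TCT AGT TTA — no ATG→stop ORF.
Frame +3: TAG GAC TGA CGC ACC GCT GGT CCC ATA TCA CAT ATT TGA ACA CCT AAA GTT CTT CTA GTT TAA — no ATG→stop ORF.
Frame -1: TTA AAC TAG AAG AAC TTT AGG TGT TCA AAT ATG TGA TAT GGG ACC AGC GGT GCG TCA GTC CTA — ATG at 31, stop TGA at 34 → 6 nt.
Frame -2: TAA ACT AGA AGA ACT TTA GGT GTT CAA ATA TGT GAT ATG GGA CCA GCG GTG CGT CAG TCC TAG — ATG at 38, stop TAG at 62 → 27 nt.
Frame -3: AAA CTA GAA GAA CTT TAG GTG TTC AAA TAT GTG ATA TGG GAC CAG CGG TGC GTC AGT CCT AGG — no ATG→stop ORF.
Longest ORF is 27 nt in frame -2 (positions 38–64).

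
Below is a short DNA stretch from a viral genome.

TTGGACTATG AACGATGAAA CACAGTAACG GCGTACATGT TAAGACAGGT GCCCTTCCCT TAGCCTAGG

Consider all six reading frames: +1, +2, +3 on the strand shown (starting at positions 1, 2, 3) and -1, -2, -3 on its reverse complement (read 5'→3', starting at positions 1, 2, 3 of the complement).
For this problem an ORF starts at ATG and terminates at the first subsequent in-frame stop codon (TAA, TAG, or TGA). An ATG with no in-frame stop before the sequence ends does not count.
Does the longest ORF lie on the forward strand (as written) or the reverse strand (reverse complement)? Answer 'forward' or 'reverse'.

Reverse complement (5'→3'): CCTAGGCTAAGGGAAGGGCACCTGTCTTAACATGTACGCCGTTACTGTGTTTCATCGTTCATAGTCCAA
Frame +1: TTG GAC TAT GAA CGA TGA AAC ACA GTA ACG GCG TAC ATG TTA AGA CAG GTG CCC TTC CCT TAG CCT AGG — ATG at 37, stop TAG at 61 → 27 nt.
Frame +2: TGG ACT ATG AAC GAT GAA ACA CAG TAA CGG CGT ACA TGT TAA GAC AGG TGC CCT TCC CTT AGC CTA — ATG at 8, stop TAA at 26 → 21 nt.
Frame +3: GGA CTA TGA ACG ATG AAA CAC AGT AAC GGC GTA CAT GTT AAG ACA GGT GCC CTT CCC TTA GCC TAG — ATG at 15, stop TAG at 66 → 54 nt.
Frame -1: CCT AGG CTA AGG GAA GGG CAC CTG TCT TAA CAT GTA CGC CGT TAC TGT GTT TCA TCG TTC ATA GTC CAA — no ATG→stop ORF.
Frame -2: CTA GGC TAA GGG AAG GGC ACC TGT CTT AAC ATG TAC GCC GTT ACT GTG TTT CAT CGT TCA TAG TCC — ATG at 32, stop TAG at 62 → 33 nt.
Frame -3: TAG GCT AAG GGA AGG GCA CCT GTC TTA ACA TGT ACG CCG TTA CTG TGT TTC ATC GTT CAT AGT CCA — no ATG→stop ORF.
Forward-strand max 54 nt; reverse-strand max 33 nt. The forward strand has the longer ORF.

forward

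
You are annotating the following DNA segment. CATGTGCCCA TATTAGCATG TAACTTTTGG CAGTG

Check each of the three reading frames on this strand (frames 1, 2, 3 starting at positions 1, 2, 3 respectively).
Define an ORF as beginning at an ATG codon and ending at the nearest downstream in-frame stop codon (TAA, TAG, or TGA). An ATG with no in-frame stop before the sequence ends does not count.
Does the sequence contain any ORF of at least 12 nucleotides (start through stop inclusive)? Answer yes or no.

Frame 1: CAT GTG CCC ATA TTA GCA TGT AAC TTT TGG CAG — no ATG→stop ORF.
Frame 2: ATG TGC CCA TAT TAG CAT GTA ACT TTT GGC AGT — ATG at 2, stop TAG at 14 → 15 nt.
Frame 3: TGT GCC CAT ATT AGC ATG TAA CTT TTG GCA GTG — ATG at 18, stop TAA at 21 → 6 nt.
Frame 2 has an ORF of 15 nucleotides (positions 2–16) ≥ 12, so yes.

yes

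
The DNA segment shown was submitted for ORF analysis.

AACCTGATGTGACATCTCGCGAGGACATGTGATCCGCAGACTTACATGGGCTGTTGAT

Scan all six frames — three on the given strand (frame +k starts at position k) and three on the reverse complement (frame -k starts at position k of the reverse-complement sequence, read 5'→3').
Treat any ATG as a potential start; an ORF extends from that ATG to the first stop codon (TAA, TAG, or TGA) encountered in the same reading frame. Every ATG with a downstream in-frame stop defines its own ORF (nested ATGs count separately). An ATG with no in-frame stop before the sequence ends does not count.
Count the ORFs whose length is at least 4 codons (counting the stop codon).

Reverse complement (5'→3'): ATCAACAGCCCATGTAAGTCTGCGGATCACATGTCCTCGCGAGATGTCACATCAGGTT
Frame +1: AAC CTG ATG TGA CAT CTC GCG AGG ACA TGT GAT CCG CAG ACT TAC ATG GGC TGT TGA — ATG at 7, stop TGA at 10 → 6 nt; ATG at 46, stop TGA at 55 → 12 nt.
Frame +2: ACC TGA TGT GAC ATC TCG CGA GGA CAT GTG ATC CGC AGA CTT ACA TGG GCT GTT GAT — no ATG→stop ORF.
Frame +3: CCT GAT GTG ACA TCT CGC GAG GAC ATG TGA TCC GCA GAC TTA CAT GGG CTG TTG — ATG at 27, stop TGA at 30 → 6 nt.
Frame -1: ATC AAC AGC CCA TGT AAG TCT GCG GAT CAC ATG TCC TCG CGA GAT GTC ACA TCA GGT — no ATG→stop ORF.
Frame -2: TCA ACA GCC CAT GTA AGT CTG CGG ATC ACA TGT CCT CGC GAG ATG TCA CAT CAG GTT — no ATG→stop ORF.
Frame -3: CAA CAG CCC ATG TAA GTC TGC GGA TCA CAT GTC CTC GCG AGA TGT CAC ATC AGG — ATG at 12, stop TAA at 15 → 6 nt.
ORFs ≥ 4 codons: frame +1 46–57 (4 codons). Count = 1.

1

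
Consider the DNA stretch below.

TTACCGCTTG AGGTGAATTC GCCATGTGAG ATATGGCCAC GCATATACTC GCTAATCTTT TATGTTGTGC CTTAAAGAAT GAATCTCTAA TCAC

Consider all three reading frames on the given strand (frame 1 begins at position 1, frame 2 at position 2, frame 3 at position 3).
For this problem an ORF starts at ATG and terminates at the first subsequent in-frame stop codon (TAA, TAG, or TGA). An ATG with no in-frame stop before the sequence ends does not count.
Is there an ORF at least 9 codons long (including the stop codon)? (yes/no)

Frame 1: TTA CCG CTT GAG GTG AAT TCG CCA TGT GAG ATA TGG CCA CGC ATA TAC TCG CTA ATC TTT TAT GTT GTG CCT TAA AGA ATG AAT CTC TAA TCA — ATG at 79, stop TAA at 88 → 12 nt.
Frame 2: TAC CGC TTG AGG TGA ATT CGC CAT GTG AGA TAT GGC CAC GCA TAT ACT CGC TAA TCT TTT ATG TTG TGC CTT AAA GAA TGA ATC TCT AAT CAC — ATG at 62, stop TGA at 80 → 21 nt.
Frame 3: ACC GCT TGA GGT GAA TTC GCC ATG TGA GAT ATG GCC ACG CAT ATA CTC GCT AAT CTT TTA TGT TGT GCC TTA AAG AAT GAA TCT CTA ATC — ATG at 24, stop TGA at 27 → 6 nt.
Largest ORF found is 7 codons < 9, so no.

no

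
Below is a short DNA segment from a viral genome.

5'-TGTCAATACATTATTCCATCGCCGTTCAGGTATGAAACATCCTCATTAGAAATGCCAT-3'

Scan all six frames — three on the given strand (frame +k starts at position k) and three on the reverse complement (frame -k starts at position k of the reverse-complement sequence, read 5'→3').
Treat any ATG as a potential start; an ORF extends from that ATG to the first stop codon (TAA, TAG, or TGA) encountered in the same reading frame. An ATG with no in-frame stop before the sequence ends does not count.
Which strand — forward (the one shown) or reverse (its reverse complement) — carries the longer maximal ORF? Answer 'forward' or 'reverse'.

reverse

Reverse complement (5'→3'): ATGGCATTTCTAATGAGGATGTTTCATACCTGAACGGCGATGGAATAATGTATTGACA
Frame +1: TGT CAA TAC ATT ATT CCA TCG CCG TTC AGG TAT GAA ACA TCC TCA TTA GAA ATG CCA — no ATG→stop ORF.
Frame +2: GTC AAT ACA TTA TTC CAT CGC CGT TCA GGT ATG AAA CAT CCT CAT TAG AAA TGC CAT — ATG at 32, stop TAG at 47 → 18 nt.
Frame +3: TCA ATA CAT TAT TCC ATC GCC GTT CAG GTA TGA AAC ATC CTC ATT AGA AAT GCC — no ATG→stop ORF.
Frame -1: ATG GCA TTT CTA ATG AGG ATG TTT CAT ACC TGA ACG GCG ATG GAA TAA TGT ATT GAC — ATG at 1, stop TGA at 31 → 33 nt; ATG at 13, stop TGA at 31 → 21 nt; ATG at 19, stop TGA at 31 → 15 nt; ATG at 40, stop TAA at 46 → 9 nt.
Frame -2: TGG CAT TTC TAA TGA GGA TGT TTC ATA CCT GAA CGG CGA TGG AAT AAT GTA TTG ACA — no ATG→stop ORF.
Frame -3: GGC ATT TCT AAT GAG GAT GTT TCA TAC CTG AAC GGC GAT GGA ATA ATG TAT TGA — ATG at 48, stop TGA at 54 → 9 nt.
Forward-strand max 18 nt; reverse-strand max 33 nt. The reverse strand has the longer ORF.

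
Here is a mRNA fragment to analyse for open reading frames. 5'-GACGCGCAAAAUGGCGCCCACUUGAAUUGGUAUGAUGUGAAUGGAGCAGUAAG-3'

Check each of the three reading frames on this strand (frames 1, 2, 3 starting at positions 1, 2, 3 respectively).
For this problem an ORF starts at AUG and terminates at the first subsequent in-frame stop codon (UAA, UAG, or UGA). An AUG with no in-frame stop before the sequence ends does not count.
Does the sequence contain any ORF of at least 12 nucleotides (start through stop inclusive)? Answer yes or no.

yes

Frame 1: GAC GCG CAA AAU GGC GCC CAC UUG AAU UGG UAU GAU GUG AAU GGA GCA GUA — no AUG→stop ORF.
Frame 2: ACG CGC AAA AUG GCG CCC ACU UGA AUU GGU AUG AUG UGA AUG GAG CAG UAA — AUG at 11, stop UGA at 23 → 15 nt; AUG at 32, stop UGA at 38 → 9 nt; AUG at 35, stop UGA at 38 → 6 nt; AUG at 41, stop UAA at 50 → 12 nt.
Frame 3: CGC GCA AAA UGG CGC CCA CUU GAA UUG GUA UGA UGU GAA UGG AGC AGU AAG — no AUG→stop ORF.
Frame 2 has an ORF of 15 nucleotides (positions 11–25) ≥ 12, so yes.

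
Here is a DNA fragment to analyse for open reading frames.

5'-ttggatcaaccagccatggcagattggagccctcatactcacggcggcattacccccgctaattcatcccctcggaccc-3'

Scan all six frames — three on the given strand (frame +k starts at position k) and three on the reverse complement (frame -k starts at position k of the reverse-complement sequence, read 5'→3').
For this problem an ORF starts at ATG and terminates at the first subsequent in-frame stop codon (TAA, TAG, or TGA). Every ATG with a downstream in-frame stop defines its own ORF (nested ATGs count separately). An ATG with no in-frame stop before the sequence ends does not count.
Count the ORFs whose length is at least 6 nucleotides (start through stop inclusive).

3

Reverse complement (5'→3'): GGGTCCGAGGGGATGAATTAGCGGGGGTAATGCCGCCGTGAGTATGAGGGCTCCAATCTGCCATGGCTGGTTGATCCAA
Frame +1: TTG GAT CAA CCA GCC ATG GCA GAT TGG AGC CCT CAT ACT CAC GGC GGC ATT ACC CCC GCT AAT TCA TCC CCT CGG ACC — no ATG→stop ORF.
Frame +2: TGG ATC AAC CAG CCA TGG CAG ATT GGA GCC CTC ATA CTC ACG GCG GCA TTA CCC CCG CTA ATT CAT CCC CTC GGA CCC — no ATG→stop ORF.
Frame +3: GGA TCA ACC AGC CAT GGC AGA TTG GAG CCC TCA TAC TCA CGG CGG CAT TAC CCC CGC TAA TTC ATC CCC TCG GAC — no ATG→stop ORF.
Frame -1: GGG TCC GAG GGG ATG AAT TAG CGG GGG TAA TGC CGC CGT GAG TAT GAG GGC TCC AAT CTG CCA TGG CTG GTT GAT CCA — ATG at 13, stop TAG at 19 → 9 nt.
Frame -2: GGT CCG AGG GGA TGA ATT AGC GGG GGT AAT GCC GCC GTG AGT ATG AGG GCT CCA ATC TGC CAT GGC TGG TTG ATC CAA — no ATG→stop ORF.
Frame -3: GTC CGA GGG GAT GAA TTA GCG GGG GTA ATG CCG CCG TGA GTA TGA GGG CTC CAA TCT GCC ATG GCT GGT TGA TCC — ATG at 30, stop TGA at 39 → 12 nt; ATG at 63, stop TGA at 72 → 12 nt.
ORFs ≥ 6 nucleotides: frame -1 13–21 (9 nucleotides), frame -3 30–41 (12 nucleotides), frame -3 63–74 (12 nucleotides). Count = 3.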